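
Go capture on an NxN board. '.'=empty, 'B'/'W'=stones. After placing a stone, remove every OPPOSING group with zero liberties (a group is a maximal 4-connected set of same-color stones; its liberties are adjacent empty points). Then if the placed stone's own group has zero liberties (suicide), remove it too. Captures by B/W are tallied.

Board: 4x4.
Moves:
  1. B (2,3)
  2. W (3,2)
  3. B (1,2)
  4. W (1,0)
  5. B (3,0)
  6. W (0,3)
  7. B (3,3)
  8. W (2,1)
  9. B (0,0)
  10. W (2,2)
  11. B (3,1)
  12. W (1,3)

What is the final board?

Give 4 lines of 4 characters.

Move 1: B@(2,3) -> caps B=0 W=0
Move 2: W@(3,2) -> caps B=0 W=0
Move 3: B@(1,2) -> caps B=0 W=0
Move 4: W@(1,0) -> caps B=0 W=0
Move 5: B@(3,0) -> caps B=0 W=0
Move 6: W@(0,3) -> caps B=0 W=0
Move 7: B@(3,3) -> caps B=0 W=0
Move 8: W@(2,1) -> caps B=0 W=0
Move 9: B@(0,0) -> caps B=0 W=0
Move 10: W@(2,2) -> caps B=0 W=0
Move 11: B@(3,1) -> caps B=0 W=0
Move 12: W@(1,3) -> caps B=0 W=2

Answer: B..W
W.BW
.WW.
BBW.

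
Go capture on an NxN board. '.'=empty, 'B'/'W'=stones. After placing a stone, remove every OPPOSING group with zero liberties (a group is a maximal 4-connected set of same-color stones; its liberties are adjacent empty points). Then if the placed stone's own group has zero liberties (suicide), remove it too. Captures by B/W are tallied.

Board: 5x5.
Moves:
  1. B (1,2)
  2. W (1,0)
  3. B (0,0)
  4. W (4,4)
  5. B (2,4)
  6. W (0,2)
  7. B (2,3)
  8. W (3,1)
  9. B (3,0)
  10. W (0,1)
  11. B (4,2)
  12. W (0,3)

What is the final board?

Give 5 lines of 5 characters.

Move 1: B@(1,2) -> caps B=0 W=0
Move 2: W@(1,0) -> caps B=0 W=0
Move 3: B@(0,0) -> caps B=0 W=0
Move 4: W@(4,4) -> caps B=0 W=0
Move 5: B@(2,4) -> caps B=0 W=0
Move 6: W@(0,2) -> caps B=0 W=0
Move 7: B@(2,3) -> caps B=0 W=0
Move 8: W@(3,1) -> caps B=0 W=0
Move 9: B@(3,0) -> caps B=0 W=0
Move 10: W@(0,1) -> caps B=0 W=1
Move 11: B@(4,2) -> caps B=0 W=1
Move 12: W@(0,3) -> caps B=0 W=1

Answer: .WWW.
W.B..
...BB
BW...
..B.W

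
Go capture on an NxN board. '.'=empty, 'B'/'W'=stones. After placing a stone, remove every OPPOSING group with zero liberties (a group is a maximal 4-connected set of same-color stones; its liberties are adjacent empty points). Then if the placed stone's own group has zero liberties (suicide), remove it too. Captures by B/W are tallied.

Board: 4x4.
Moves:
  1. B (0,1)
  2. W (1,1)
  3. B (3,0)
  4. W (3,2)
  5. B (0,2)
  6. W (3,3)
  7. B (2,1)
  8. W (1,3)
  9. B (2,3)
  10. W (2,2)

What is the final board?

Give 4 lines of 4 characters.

Move 1: B@(0,1) -> caps B=0 W=0
Move 2: W@(1,1) -> caps B=0 W=0
Move 3: B@(3,0) -> caps B=0 W=0
Move 4: W@(3,2) -> caps B=0 W=0
Move 5: B@(0,2) -> caps B=0 W=0
Move 6: W@(3,3) -> caps B=0 W=0
Move 7: B@(2,1) -> caps B=0 W=0
Move 8: W@(1,3) -> caps B=0 W=0
Move 9: B@(2,3) -> caps B=0 W=0
Move 10: W@(2,2) -> caps B=0 W=1

Answer: .BB.
.W.W
.BW.
B.WW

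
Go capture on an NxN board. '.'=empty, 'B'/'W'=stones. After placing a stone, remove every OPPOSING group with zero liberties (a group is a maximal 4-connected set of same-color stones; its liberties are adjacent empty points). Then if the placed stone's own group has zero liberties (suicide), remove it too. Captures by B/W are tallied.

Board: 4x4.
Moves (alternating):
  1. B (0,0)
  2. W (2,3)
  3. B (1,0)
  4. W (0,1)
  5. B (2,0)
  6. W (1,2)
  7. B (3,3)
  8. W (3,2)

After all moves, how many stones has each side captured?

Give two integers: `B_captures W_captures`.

Move 1: B@(0,0) -> caps B=0 W=0
Move 2: W@(2,3) -> caps B=0 W=0
Move 3: B@(1,0) -> caps B=0 W=0
Move 4: W@(0,1) -> caps B=0 W=0
Move 5: B@(2,0) -> caps B=0 W=0
Move 6: W@(1,2) -> caps B=0 W=0
Move 7: B@(3,3) -> caps B=0 W=0
Move 8: W@(3,2) -> caps B=0 W=1

Answer: 0 1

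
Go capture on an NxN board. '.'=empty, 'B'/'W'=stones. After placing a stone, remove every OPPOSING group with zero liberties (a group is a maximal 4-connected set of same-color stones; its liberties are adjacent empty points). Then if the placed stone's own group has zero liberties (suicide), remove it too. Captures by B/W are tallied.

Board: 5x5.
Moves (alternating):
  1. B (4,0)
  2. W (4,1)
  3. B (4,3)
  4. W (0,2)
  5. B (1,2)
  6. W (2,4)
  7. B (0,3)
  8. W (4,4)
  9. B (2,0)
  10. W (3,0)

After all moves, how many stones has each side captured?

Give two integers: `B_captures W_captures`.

Answer: 0 1

Derivation:
Move 1: B@(4,0) -> caps B=0 W=0
Move 2: W@(4,1) -> caps B=0 W=0
Move 3: B@(4,3) -> caps B=0 W=0
Move 4: W@(0,2) -> caps B=0 W=0
Move 5: B@(1,2) -> caps B=0 W=0
Move 6: W@(2,4) -> caps B=0 W=0
Move 7: B@(0,3) -> caps B=0 W=0
Move 8: W@(4,4) -> caps B=0 W=0
Move 9: B@(2,0) -> caps B=0 W=0
Move 10: W@(3,0) -> caps B=0 W=1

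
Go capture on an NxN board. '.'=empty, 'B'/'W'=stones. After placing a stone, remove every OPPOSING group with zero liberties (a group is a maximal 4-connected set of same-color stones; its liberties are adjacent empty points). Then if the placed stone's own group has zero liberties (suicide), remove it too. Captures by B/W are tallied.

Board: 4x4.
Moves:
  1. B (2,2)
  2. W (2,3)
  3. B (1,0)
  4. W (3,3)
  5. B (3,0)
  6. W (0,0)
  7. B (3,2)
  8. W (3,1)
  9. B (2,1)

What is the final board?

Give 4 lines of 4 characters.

Answer: W...
B...
.BBW
B.BW

Derivation:
Move 1: B@(2,2) -> caps B=0 W=0
Move 2: W@(2,3) -> caps B=0 W=0
Move 3: B@(1,0) -> caps B=0 W=0
Move 4: W@(3,3) -> caps B=0 W=0
Move 5: B@(3,0) -> caps B=0 W=0
Move 6: W@(0,0) -> caps B=0 W=0
Move 7: B@(3,2) -> caps B=0 W=0
Move 8: W@(3,1) -> caps B=0 W=0
Move 9: B@(2,1) -> caps B=1 W=0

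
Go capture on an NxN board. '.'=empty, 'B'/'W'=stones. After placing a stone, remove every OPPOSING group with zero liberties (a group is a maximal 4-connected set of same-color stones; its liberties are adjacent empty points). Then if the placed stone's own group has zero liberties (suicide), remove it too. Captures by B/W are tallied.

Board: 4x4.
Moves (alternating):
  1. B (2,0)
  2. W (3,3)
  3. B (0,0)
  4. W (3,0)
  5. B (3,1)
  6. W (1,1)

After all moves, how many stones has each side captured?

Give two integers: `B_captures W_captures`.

Move 1: B@(2,0) -> caps B=0 W=0
Move 2: W@(3,3) -> caps B=0 W=0
Move 3: B@(0,0) -> caps B=0 W=0
Move 4: W@(3,0) -> caps B=0 W=0
Move 5: B@(3,1) -> caps B=1 W=0
Move 6: W@(1,1) -> caps B=1 W=0

Answer: 1 0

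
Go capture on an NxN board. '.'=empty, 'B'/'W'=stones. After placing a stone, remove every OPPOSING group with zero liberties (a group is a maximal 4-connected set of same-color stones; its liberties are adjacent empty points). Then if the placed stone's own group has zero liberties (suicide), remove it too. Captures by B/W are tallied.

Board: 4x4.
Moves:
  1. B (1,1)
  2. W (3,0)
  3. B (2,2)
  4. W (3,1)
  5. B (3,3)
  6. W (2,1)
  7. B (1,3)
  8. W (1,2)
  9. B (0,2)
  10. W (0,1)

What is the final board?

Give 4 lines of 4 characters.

Move 1: B@(1,1) -> caps B=0 W=0
Move 2: W@(3,0) -> caps B=0 W=0
Move 3: B@(2,2) -> caps B=0 W=0
Move 4: W@(3,1) -> caps B=0 W=0
Move 5: B@(3,3) -> caps B=0 W=0
Move 6: W@(2,1) -> caps B=0 W=0
Move 7: B@(1,3) -> caps B=0 W=0
Move 8: W@(1,2) -> caps B=0 W=0
Move 9: B@(0,2) -> caps B=1 W=0
Move 10: W@(0,1) -> caps B=1 W=0

Answer: .WB.
.B.B
.WB.
WW.B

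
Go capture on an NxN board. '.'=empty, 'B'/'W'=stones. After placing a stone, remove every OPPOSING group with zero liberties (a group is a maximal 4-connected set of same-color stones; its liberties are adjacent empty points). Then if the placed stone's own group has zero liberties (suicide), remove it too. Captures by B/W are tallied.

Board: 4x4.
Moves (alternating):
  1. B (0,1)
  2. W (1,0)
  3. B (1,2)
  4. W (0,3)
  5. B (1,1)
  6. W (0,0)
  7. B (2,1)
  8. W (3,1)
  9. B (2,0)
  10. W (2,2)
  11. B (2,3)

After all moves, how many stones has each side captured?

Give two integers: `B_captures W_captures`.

Answer: 2 0

Derivation:
Move 1: B@(0,1) -> caps B=0 W=0
Move 2: W@(1,0) -> caps B=0 W=0
Move 3: B@(1,2) -> caps B=0 W=0
Move 4: W@(0,3) -> caps B=0 W=0
Move 5: B@(1,1) -> caps B=0 W=0
Move 6: W@(0,0) -> caps B=0 W=0
Move 7: B@(2,1) -> caps B=0 W=0
Move 8: W@(3,1) -> caps B=0 W=0
Move 9: B@(2,0) -> caps B=2 W=0
Move 10: W@(2,2) -> caps B=2 W=0
Move 11: B@(2,3) -> caps B=2 W=0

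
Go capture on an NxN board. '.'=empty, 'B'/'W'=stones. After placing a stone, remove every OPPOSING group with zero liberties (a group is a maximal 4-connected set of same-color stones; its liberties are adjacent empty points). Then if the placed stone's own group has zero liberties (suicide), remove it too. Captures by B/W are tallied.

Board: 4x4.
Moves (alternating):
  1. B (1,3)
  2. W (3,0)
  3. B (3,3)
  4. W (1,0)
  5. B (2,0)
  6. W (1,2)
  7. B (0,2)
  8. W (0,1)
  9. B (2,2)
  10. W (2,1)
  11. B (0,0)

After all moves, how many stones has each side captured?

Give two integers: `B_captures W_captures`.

Move 1: B@(1,3) -> caps B=0 W=0
Move 2: W@(3,0) -> caps B=0 W=0
Move 3: B@(3,3) -> caps B=0 W=0
Move 4: W@(1,0) -> caps B=0 W=0
Move 5: B@(2,0) -> caps B=0 W=0
Move 6: W@(1,2) -> caps B=0 W=0
Move 7: B@(0,2) -> caps B=0 W=0
Move 8: W@(0,1) -> caps B=0 W=0
Move 9: B@(2,2) -> caps B=0 W=0
Move 10: W@(2,1) -> caps B=0 W=1
Move 11: B@(0,0) -> caps B=0 W=1

Answer: 0 1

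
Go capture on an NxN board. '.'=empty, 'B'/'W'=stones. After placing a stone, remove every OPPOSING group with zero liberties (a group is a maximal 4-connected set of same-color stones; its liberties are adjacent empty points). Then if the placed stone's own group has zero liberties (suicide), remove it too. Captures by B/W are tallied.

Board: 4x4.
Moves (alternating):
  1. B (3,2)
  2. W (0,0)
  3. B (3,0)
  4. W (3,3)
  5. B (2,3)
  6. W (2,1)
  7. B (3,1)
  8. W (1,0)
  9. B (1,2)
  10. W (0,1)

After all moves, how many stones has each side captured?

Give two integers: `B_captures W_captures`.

Move 1: B@(3,2) -> caps B=0 W=0
Move 2: W@(0,0) -> caps B=0 W=0
Move 3: B@(3,0) -> caps B=0 W=0
Move 4: W@(3,3) -> caps B=0 W=0
Move 5: B@(2,3) -> caps B=1 W=0
Move 6: W@(2,1) -> caps B=1 W=0
Move 7: B@(3,1) -> caps B=1 W=0
Move 8: W@(1,0) -> caps B=1 W=0
Move 9: B@(1,2) -> caps B=1 W=0
Move 10: W@(0,1) -> caps B=1 W=0

Answer: 1 0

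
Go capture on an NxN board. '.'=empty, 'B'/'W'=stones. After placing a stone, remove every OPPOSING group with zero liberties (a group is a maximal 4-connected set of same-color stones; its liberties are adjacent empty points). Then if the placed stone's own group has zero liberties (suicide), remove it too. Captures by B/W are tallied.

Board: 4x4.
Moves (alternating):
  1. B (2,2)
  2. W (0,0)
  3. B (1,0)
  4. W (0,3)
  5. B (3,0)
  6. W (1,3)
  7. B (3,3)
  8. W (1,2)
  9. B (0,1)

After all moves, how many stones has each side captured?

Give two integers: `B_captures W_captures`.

Answer: 1 0

Derivation:
Move 1: B@(2,2) -> caps B=0 W=0
Move 2: W@(0,0) -> caps B=0 W=0
Move 3: B@(1,0) -> caps B=0 W=0
Move 4: W@(0,3) -> caps B=0 W=0
Move 5: B@(3,0) -> caps B=0 W=0
Move 6: W@(1,3) -> caps B=0 W=0
Move 7: B@(3,3) -> caps B=0 W=0
Move 8: W@(1,2) -> caps B=0 W=0
Move 9: B@(0,1) -> caps B=1 W=0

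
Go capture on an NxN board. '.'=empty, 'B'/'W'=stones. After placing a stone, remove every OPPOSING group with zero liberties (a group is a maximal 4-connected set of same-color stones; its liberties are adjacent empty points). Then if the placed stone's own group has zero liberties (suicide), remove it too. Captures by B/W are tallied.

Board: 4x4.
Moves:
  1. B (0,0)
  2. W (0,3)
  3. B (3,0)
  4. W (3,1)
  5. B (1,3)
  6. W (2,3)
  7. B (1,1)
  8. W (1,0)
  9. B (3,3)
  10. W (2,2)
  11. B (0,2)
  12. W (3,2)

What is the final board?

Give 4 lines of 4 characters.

Answer: B.B.
WB.B
..WW
BWW.

Derivation:
Move 1: B@(0,0) -> caps B=0 W=0
Move 2: W@(0,3) -> caps B=0 W=0
Move 3: B@(3,0) -> caps B=0 W=0
Move 4: W@(3,1) -> caps B=0 W=0
Move 5: B@(1,3) -> caps B=0 W=0
Move 6: W@(2,3) -> caps B=0 W=0
Move 7: B@(1,1) -> caps B=0 W=0
Move 8: W@(1,0) -> caps B=0 W=0
Move 9: B@(3,3) -> caps B=0 W=0
Move 10: W@(2,2) -> caps B=0 W=0
Move 11: B@(0,2) -> caps B=1 W=0
Move 12: W@(3,2) -> caps B=1 W=1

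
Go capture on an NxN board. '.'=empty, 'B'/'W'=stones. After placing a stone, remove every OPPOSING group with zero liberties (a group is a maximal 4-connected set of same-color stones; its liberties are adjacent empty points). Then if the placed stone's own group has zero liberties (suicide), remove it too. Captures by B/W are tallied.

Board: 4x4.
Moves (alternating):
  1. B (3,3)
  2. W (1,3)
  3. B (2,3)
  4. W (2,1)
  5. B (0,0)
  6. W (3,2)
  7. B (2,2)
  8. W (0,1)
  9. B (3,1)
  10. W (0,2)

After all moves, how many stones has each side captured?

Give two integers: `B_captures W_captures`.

Answer: 1 0

Derivation:
Move 1: B@(3,3) -> caps B=0 W=0
Move 2: W@(1,3) -> caps B=0 W=0
Move 3: B@(2,3) -> caps B=0 W=0
Move 4: W@(2,1) -> caps B=0 W=0
Move 5: B@(0,0) -> caps B=0 W=0
Move 6: W@(3,2) -> caps B=0 W=0
Move 7: B@(2,2) -> caps B=0 W=0
Move 8: W@(0,1) -> caps B=0 W=0
Move 9: B@(3,1) -> caps B=1 W=0
Move 10: W@(0,2) -> caps B=1 W=0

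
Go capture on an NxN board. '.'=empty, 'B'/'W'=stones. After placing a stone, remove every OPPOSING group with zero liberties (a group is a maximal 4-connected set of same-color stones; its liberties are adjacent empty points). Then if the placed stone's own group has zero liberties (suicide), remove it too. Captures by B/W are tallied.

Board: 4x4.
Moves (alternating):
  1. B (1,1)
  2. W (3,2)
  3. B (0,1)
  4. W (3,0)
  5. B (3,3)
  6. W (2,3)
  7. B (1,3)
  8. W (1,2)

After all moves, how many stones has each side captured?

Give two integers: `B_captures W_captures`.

Answer: 0 1

Derivation:
Move 1: B@(1,1) -> caps B=0 W=0
Move 2: W@(3,2) -> caps B=0 W=0
Move 3: B@(0,1) -> caps B=0 W=0
Move 4: W@(3,0) -> caps B=0 W=0
Move 5: B@(3,3) -> caps B=0 W=0
Move 6: W@(2,3) -> caps B=0 W=1
Move 7: B@(1,3) -> caps B=0 W=1
Move 8: W@(1,2) -> caps B=0 W=1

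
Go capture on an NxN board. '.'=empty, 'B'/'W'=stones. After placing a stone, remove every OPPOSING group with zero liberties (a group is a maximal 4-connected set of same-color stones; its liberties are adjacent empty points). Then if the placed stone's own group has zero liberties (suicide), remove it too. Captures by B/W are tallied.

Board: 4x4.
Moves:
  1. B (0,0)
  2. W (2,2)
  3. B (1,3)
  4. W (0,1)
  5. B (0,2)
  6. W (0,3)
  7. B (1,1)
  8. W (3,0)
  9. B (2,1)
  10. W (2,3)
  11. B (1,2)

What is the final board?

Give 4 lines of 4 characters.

Answer: B.B.
.BBB
.BWW
W...

Derivation:
Move 1: B@(0,0) -> caps B=0 W=0
Move 2: W@(2,2) -> caps B=0 W=0
Move 3: B@(1,3) -> caps B=0 W=0
Move 4: W@(0,1) -> caps B=0 W=0
Move 5: B@(0,2) -> caps B=0 W=0
Move 6: W@(0,3) -> caps B=0 W=0
Move 7: B@(1,1) -> caps B=1 W=0
Move 8: W@(3,0) -> caps B=1 W=0
Move 9: B@(2,1) -> caps B=1 W=0
Move 10: W@(2,3) -> caps B=1 W=0
Move 11: B@(1,2) -> caps B=1 W=0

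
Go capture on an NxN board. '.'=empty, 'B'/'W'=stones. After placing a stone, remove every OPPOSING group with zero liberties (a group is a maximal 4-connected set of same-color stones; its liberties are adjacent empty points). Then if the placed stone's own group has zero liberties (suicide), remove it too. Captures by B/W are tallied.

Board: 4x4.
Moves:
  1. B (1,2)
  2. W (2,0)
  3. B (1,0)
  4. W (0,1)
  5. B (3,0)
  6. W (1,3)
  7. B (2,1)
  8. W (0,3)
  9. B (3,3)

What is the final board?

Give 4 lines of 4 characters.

Move 1: B@(1,2) -> caps B=0 W=0
Move 2: W@(2,0) -> caps B=0 W=0
Move 3: B@(1,0) -> caps B=0 W=0
Move 4: W@(0,1) -> caps B=0 W=0
Move 5: B@(3,0) -> caps B=0 W=0
Move 6: W@(1,3) -> caps B=0 W=0
Move 7: B@(2,1) -> caps B=1 W=0
Move 8: W@(0,3) -> caps B=1 W=0
Move 9: B@(3,3) -> caps B=1 W=0

Answer: .W.W
B.BW
.B..
B..B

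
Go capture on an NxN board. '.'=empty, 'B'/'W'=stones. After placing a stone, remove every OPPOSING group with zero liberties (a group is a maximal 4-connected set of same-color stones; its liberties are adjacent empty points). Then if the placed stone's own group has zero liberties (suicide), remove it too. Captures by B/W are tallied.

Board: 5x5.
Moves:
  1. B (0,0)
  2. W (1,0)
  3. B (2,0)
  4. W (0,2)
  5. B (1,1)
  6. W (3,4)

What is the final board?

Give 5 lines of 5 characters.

Move 1: B@(0,0) -> caps B=0 W=0
Move 2: W@(1,0) -> caps B=0 W=0
Move 3: B@(2,0) -> caps B=0 W=0
Move 4: W@(0,2) -> caps B=0 W=0
Move 5: B@(1,1) -> caps B=1 W=0
Move 6: W@(3,4) -> caps B=1 W=0

Answer: B.W..
.B...
B....
....W
.....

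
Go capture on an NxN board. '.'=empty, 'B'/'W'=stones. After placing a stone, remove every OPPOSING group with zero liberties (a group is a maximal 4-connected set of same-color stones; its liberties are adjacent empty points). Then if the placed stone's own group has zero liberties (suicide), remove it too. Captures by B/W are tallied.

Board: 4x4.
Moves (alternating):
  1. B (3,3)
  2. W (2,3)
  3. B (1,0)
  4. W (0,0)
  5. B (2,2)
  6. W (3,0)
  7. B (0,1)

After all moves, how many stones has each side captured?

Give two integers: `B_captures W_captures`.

Answer: 1 0

Derivation:
Move 1: B@(3,3) -> caps B=0 W=0
Move 2: W@(2,3) -> caps B=0 W=0
Move 3: B@(1,0) -> caps B=0 W=0
Move 4: W@(0,0) -> caps B=0 W=0
Move 5: B@(2,2) -> caps B=0 W=0
Move 6: W@(3,0) -> caps B=0 W=0
Move 7: B@(0,1) -> caps B=1 W=0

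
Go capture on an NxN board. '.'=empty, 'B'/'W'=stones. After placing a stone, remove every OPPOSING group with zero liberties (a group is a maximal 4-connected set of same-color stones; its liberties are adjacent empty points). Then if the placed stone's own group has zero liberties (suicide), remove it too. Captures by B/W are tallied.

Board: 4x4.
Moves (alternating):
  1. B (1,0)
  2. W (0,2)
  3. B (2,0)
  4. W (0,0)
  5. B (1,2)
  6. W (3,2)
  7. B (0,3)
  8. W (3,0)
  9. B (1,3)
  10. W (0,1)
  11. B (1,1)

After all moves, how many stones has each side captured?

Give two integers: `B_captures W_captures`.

Answer: 3 0

Derivation:
Move 1: B@(1,0) -> caps B=0 W=0
Move 2: W@(0,2) -> caps B=0 W=0
Move 3: B@(2,0) -> caps B=0 W=0
Move 4: W@(0,0) -> caps B=0 W=0
Move 5: B@(1,2) -> caps B=0 W=0
Move 6: W@(3,2) -> caps B=0 W=0
Move 7: B@(0,3) -> caps B=0 W=0
Move 8: W@(3,0) -> caps B=0 W=0
Move 9: B@(1,3) -> caps B=0 W=0
Move 10: W@(0,1) -> caps B=0 W=0
Move 11: B@(1,1) -> caps B=3 W=0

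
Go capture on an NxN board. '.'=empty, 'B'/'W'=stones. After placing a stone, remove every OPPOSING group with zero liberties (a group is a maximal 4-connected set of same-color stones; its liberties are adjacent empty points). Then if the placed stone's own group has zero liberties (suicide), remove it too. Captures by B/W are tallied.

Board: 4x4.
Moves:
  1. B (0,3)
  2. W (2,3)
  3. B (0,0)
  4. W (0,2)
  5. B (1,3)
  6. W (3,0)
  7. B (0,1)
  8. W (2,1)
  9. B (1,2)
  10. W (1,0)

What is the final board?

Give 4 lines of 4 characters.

Move 1: B@(0,3) -> caps B=0 W=0
Move 2: W@(2,3) -> caps B=0 W=0
Move 3: B@(0,0) -> caps B=0 W=0
Move 4: W@(0,2) -> caps B=0 W=0
Move 5: B@(1,3) -> caps B=0 W=0
Move 6: W@(3,0) -> caps B=0 W=0
Move 7: B@(0,1) -> caps B=0 W=0
Move 8: W@(2,1) -> caps B=0 W=0
Move 9: B@(1,2) -> caps B=1 W=0
Move 10: W@(1,0) -> caps B=1 W=0

Answer: BB.B
W.BB
.W.W
W...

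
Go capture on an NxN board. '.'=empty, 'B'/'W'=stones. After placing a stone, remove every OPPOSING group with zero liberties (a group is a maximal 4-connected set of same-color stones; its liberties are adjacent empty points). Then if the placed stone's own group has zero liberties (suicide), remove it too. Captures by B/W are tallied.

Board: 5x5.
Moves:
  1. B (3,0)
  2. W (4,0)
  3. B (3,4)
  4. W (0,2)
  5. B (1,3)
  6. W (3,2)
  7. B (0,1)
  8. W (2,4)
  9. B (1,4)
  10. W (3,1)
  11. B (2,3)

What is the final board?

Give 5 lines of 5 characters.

Move 1: B@(3,0) -> caps B=0 W=0
Move 2: W@(4,0) -> caps B=0 W=0
Move 3: B@(3,4) -> caps B=0 W=0
Move 4: W@(0,2) -> caps B=0 W=0
Move 5: B@(1,3) -> caps B=0 W=0
Move 6: W@(3,2) -> caps B=0 W=0
Move 7: B@(0,1) -> caps B=0 W=0
Move 8: W@(2,4) -> caps B=0 W=0
Move 9: B@(1,4) -> caps B=0 W=0
Move 10: W@(3,1) -> caps B=0 W=0
Move 11: B@(2,3) -> caps B=1 W=0

Answer: .BW..
...BB
...B.
BWW.B
W....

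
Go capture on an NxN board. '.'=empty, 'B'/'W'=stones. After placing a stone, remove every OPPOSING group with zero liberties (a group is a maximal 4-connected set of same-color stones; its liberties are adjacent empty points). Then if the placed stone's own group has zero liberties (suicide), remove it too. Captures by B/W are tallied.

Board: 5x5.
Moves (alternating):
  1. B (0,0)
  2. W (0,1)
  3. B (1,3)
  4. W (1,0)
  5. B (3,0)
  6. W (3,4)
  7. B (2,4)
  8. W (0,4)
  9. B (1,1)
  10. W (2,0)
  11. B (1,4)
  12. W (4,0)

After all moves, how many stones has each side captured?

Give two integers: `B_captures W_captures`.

Answer: 0 1

Derivation:
Move 1: B@(0,0) -> caps B=0 W=0
Move 2: W@(0,1) -> caps B=0 W=0
Move 3: B@(1,3) -> caps B=0 W=0
Move 4: W@(1,0) -> caps B=0 W=1
Move 5: B@(3,0) -> caps B=0 W=1
Move 6: W@(3,4) -> caps B=0 W=1
Move 7: B@(2,4) -> caps B=0 W=1
Move 8: W@(0,4) -> caps B=0 W=1
Move 9: B@(1,1) -> caps B=0 W=1
Move 10: W@(2,0) -> caps B=0 W=1
Move 11: B@(1,4) -> caps B=0 W=1
Move 12: W@(4,0) -> caps B=0 W=1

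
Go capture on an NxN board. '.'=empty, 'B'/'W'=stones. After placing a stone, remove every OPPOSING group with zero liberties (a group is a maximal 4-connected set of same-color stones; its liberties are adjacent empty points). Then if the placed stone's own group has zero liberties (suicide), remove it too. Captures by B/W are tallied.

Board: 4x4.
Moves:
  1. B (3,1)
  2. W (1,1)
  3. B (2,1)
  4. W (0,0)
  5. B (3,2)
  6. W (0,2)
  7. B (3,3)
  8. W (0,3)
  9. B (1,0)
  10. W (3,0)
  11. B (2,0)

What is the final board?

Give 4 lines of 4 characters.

Move 1: B@(3,1) -> caps B=0 W=0
Move 2: W@(1,1) -> caps B=0 W=0
Move 3: B@(2,1) -> caps B=0 W=0
Move 4: W@(0,0) -> caps B=0 W=0
Move 5: B@(3,2) -> caps B=0 W=0
Move 6: W@(0,2) -> caps B=0 W=0
Move 7: B@(3,3) -> caps B=0 W=0
Move 8: W@(0,3) -> caps B=0 W=0
Move 9: B@(1,0) -> caps B=0 W=0
Move 10: W@(3,0) -> caps B=0 W=0
Move 11: B@(2,0) -> caps B=1 W=0

Answer: W.WW
BW..
BB..
.BBB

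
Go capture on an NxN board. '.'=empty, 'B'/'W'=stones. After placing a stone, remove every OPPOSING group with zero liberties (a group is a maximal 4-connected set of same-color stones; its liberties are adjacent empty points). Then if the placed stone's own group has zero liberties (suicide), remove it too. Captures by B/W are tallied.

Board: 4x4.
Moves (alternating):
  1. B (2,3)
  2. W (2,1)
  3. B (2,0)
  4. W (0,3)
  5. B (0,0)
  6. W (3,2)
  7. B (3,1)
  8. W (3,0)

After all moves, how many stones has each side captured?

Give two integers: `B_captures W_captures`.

Answer: 0 1

Derivation:
Move 1: B@(2,3) -> caps B=0 W=0
Move 2: W@(2,1) -> caps B=0 W=0
Move 3: B@(2,0) -> caps B=0 W=0
Move 4: W@(0,3) -> caps B=0 W=0
Move 5: B@(0,0) -> caps B=0 W=0
Move 6: W@(3,2) -> caps B=0 W=0
Move 7: B@(3,1) -> caps B=0 W=0
Move 8: W@(3,0) -> caps B=0 W=1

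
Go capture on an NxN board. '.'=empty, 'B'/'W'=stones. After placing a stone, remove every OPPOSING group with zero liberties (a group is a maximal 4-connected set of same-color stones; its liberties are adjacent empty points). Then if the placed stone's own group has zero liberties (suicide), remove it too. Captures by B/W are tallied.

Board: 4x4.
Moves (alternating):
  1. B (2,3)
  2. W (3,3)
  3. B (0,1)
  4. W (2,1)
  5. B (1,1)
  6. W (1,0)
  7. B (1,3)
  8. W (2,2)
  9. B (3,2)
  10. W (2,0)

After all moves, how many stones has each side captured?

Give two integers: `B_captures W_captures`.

Move 1: B@(2,3) -> caps B=0 W=0
Move 2: W@(3,3) -> caps B=0 W=0
Move 3: B@(0,1) -> caps B=0 W=0
Move 4: W@(2,1) -> caps B=0 W=0
Move 5: B@(1,1) -> caps B=0 W=0
Move 6: W@(1,0) -> caps B=0 W=0
Move 7: B@(1,3) -> caps B=0 W=0
Move 8: W@(2,2) -> caps B=0 W=0
Move 9: B@(3,2) -> caps B=1 W=0
Move 10: W@(2,0) -> caps B=1 W=0

Answer: 1 0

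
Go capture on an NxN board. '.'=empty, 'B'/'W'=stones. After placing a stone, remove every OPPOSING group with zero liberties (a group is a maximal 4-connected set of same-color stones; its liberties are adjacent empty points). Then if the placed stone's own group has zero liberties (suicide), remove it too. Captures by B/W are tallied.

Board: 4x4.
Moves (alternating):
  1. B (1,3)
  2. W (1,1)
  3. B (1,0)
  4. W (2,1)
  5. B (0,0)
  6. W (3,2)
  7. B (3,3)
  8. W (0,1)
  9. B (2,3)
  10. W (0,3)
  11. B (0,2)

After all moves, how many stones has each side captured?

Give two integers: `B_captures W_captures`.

Move 1: B@(1,3) -> caps B=0 W=0
Move 2: W@(1,1) -> caps B=0 W=0
Move 3: B@(1,0) -> caps B=0 W=0
Move 4: W@(2,1) -> caps B=0 W=0
Move 5: B@(0,0) -> caps B=0 W=0
Move 6: W@(3,2) -> caps B=0 W=0
Move 7: B@(3,3) -> caps B=0 W=0
Move 8: W@(0,1) -> caps B=0 W=0
Move 9: B@(2,3) -> caps B=0 W=0
Move 10: W@(0,3) -> caps B=0 W=0
Move 11: B@(0,2) -> caps B=1 W=0

Answer: 1 0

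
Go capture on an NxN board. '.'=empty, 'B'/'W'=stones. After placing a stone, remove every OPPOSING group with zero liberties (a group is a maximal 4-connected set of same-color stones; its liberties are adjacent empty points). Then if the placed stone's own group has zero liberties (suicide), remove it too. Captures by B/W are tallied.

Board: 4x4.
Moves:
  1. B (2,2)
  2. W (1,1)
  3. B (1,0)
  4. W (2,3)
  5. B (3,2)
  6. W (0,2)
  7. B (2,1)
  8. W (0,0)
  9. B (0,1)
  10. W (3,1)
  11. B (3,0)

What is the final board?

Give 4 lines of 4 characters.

Answer: .BW.
BW..
.BBW
B.B.

Derivation:
Move 1: B@(2,2) -> caps B=0 W=0
Move 2: W@(1,1) -> caps B=0 W=0
Move 3: B@(1,0) -> caps B=0 W=0
Move 4: W@(2,3) -> caps B=0 W=0
Move 5: B@(3,2) -> caps B=0 W=0
Move 6: W@(0,2) -> caps B=0 W=0
Move 7: B@(2,1) -> caps B=0 W=0
Move 8: W@(0,0) -> caps B=0 W=0
Move 9: B@(0,1) -> caps B=1 W=0
Move 10: W@(3,1) -> caps B=1 W=0
Move 11: B@(3,0) -> caps B=2 W=0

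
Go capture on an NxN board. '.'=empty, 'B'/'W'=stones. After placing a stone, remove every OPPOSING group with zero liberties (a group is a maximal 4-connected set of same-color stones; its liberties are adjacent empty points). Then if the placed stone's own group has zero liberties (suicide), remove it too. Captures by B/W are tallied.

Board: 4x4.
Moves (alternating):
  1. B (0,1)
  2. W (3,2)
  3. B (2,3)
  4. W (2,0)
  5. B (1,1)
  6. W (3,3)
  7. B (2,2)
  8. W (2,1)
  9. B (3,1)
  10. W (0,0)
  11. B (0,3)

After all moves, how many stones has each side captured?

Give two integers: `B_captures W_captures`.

Move 1: B@(0,1) -> caps B=0 W=0
Move 2: W@(3,2) -> caps B=0 W=0
Move 3: B@(2,3) -> caps B=0 W=0
Move 4: W@(2,0) -> caps B=0 W=0
Move 5: B@(1,1) -> caps B=0 W=0
Move 6: W@(3,3) -> caps B=0 W=0
Move 7: B@(2,2) -> caps B=0 W=0
Move 8: W@(2,1) -> caps B=0 W=0
Move 9: B@(3,1) -> caps B=2 W=0
Move 10: W@(0,0) -> caps B=2 W=0
Move 11: B@(0,3) -> caps B=2 W=0

Answer: 2 0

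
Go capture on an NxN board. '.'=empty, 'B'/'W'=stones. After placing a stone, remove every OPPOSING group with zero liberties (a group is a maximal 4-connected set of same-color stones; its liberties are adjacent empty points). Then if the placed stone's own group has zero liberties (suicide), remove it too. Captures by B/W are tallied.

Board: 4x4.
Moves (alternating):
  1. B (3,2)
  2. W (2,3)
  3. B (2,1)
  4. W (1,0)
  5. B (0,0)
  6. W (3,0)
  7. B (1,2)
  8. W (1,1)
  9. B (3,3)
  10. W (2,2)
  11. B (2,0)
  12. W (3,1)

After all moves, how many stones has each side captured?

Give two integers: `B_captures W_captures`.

Move 1: B@(3,2) -> caps B=0 W=0
Move 2: W@(2,3) -> caps B=0 W=0
Move 3: B@(2,1) -> caps B=0 W=0
Move 4: W@(1,0) -> caps B=0 W=0
Move 5: B@(0,0) -> caps B=0 W=0
Move 6: W@(3,0) -> caps B=0 W=0
Move 7: B@(1,2) -> caps B=0 W=0
Move 8: W@(1,1) -> caps B=0 W=0
Move 9: B@(3,3) -> caps B=0 W=0
Move 10: W@(2,2) -> caps B=0 W=0
Move 11: B@(2,0) -> caps B=0 W=0
Move 12: W@(3,1) -> caps B=0 W=4

Answer: 0 4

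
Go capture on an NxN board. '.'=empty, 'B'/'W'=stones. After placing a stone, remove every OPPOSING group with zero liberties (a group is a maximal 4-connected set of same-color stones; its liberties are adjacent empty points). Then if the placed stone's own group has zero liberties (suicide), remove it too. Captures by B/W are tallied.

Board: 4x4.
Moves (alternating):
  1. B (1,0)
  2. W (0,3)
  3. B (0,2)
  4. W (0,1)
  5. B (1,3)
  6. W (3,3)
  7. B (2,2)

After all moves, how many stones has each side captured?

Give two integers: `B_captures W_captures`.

Answer: 1 0

Derivation:
Move 1: B@(1,0) -> caps B=0 W=0
Move 2: W@(0,3) -> caps B=0 W=0
Move 3: B@(0,2) -> caps B=0 W=0
Move 4: W@(0,1) -> caps B=0 W=0
Move 5: B@(1,3) -> caps B=1 W=0
Move 6: W@(3,3) -> caps B=1 W=0
Move 7: B@(2,2) -> caps B=1 W=0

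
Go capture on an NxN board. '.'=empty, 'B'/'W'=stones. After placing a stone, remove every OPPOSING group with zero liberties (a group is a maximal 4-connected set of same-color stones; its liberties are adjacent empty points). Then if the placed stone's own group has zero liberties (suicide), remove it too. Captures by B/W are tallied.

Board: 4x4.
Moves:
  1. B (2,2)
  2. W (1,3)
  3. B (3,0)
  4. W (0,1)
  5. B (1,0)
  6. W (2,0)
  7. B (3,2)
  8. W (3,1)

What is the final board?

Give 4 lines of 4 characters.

Answer: .W..
B..W
W.B.
.WB.

Derivation:
Move 1: B@(2,2) -> caps B=0 W=0
Move 2: W@(1,3) -> caps B=0 W=0
Move 3: B@(3,0) -> caps B=0 W=0
Move 4: W@(0,1) -> caps B=0 W=0
Move 5: B@(1,0) -> caps B=0 W=0
Move 6: W@(2,0) -> caps B=0 W=0
Move 7: B@(3,2) -> caps B=0 W=0
Move 8: W@(3,1) -> caps B=0 W=1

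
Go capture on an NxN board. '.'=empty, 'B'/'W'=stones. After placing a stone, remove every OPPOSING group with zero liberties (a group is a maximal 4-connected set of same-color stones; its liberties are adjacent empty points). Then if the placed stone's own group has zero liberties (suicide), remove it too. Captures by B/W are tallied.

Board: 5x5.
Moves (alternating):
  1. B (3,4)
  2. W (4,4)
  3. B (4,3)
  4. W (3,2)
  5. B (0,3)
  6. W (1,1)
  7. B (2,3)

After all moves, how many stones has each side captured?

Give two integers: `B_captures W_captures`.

Move 1: B@(3,4) -> caps B=0 W=0
Move 2: W@(4,4) -> caps B=0 W=0
Move 3: B@(4,3) -> caps B=1 W=0
Move 4: W@(3,2) -> caps B=1 W=0
Move 5: B@(0,3) -> caps B=1 W=0
Move 6: W@(1,1) -> caps B=1 W=0
Move 7: B@(2,3) -> caps B=1 W=0

Answer: 1 0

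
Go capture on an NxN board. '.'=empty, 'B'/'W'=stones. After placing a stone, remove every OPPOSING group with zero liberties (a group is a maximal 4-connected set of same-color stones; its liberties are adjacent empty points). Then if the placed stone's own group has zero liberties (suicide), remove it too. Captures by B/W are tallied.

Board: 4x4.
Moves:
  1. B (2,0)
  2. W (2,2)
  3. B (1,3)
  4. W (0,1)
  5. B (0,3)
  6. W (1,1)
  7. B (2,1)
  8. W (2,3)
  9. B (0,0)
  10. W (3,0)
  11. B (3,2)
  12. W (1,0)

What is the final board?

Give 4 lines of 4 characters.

Move 1: B@(2,0) -> caps B=0 W=0
Move 2: W@(2,2) -> caps B=0 W=0
Move 3: B@(1,3) -> caps B=0 W=0
Move 4: W@(0,1) -> caps B=0 W=0
Move 5: B@(0,3) -> caps B=0 W=0
Move 6: W@(1,1) -> caps B=0 W=0
Move 7: B@(2,1) -> caps B=0 W=0
Move 8: W@(2,3) -> caps B=0 W=0
Move 9: B@(0,0) -> caps B=0 W=0
Move 10: W@(3,0) -> caps B=0 W=0
Move 11: B@(3,2) -> caps B=0 W=0
Move 12: W@(1,0) -> caps B=0 W=1

Answer: .W.B
WW.B
BBWW
W.B.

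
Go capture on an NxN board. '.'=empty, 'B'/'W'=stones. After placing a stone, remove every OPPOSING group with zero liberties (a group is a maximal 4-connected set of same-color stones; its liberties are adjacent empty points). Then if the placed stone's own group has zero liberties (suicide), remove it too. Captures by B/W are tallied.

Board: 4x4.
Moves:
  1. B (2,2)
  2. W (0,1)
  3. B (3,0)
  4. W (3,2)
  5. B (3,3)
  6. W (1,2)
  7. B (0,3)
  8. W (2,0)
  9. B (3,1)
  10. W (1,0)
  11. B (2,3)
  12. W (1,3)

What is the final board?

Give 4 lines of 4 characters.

Move 1: B@(2,2) -> caps B=0 W=0
Move 2: W@(0,1) -> caps B=0 W=0
Move 3: B@(3,0) -> caps B=0 W=0
Move 4: W@(3,2) -> caps B=0 W=0
Move 5: B@(3,3) -> caps B=0 W=0
Move 6: W@(1,2) -> caps B=0 W=0
Move 7: B@(0,3) -> caps B=0 W=0
Move 8: W@(2,0) -> caps B=0 W=0
Move 9: B@(3,1) -> caps B=1 W=0
Move 10: W@(1,0) -> caps B=1 W=0
Move 11: B@(2,3) -> caps B=1 W=0
Move 12: W@(1,3) -> caps B=1 W=0

Answer: .W.B
W.WW
W.BB
BB.B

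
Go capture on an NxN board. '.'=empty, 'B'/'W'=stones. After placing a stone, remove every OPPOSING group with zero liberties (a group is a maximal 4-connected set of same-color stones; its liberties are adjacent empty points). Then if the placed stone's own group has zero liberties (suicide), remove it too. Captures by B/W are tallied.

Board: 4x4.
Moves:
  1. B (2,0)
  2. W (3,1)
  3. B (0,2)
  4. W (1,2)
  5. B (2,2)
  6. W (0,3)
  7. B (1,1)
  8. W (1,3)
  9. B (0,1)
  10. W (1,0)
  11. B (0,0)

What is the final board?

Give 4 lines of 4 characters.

Answer: BBBW
.BWW
B.B.
.W..

Derivation:
Move 1: B@(2,0) -> caps B=0 W=0
Move 2: W@(3,1) -> caps B=0 W=0
Move 3: B@(0,2) -> caps B=0 W=0
Move 4: W@(1,2) -> caps B=0 W=0
Move 5: B@(2,2) -> caps B=0 W=0
Move 6: W@(0,3) -> caps B=0 W=0
Move 7: B@(1,1) -> caps B=0 W=0
Move 8: W@(1,3) -> caps B=0 W=0
Move 9: B@(0,1) -> caps B=0 W=0
Move 10: W@(1,0) -> caps B=0 W=0
Move 11: B@(0,0) -> caps B=1 W=0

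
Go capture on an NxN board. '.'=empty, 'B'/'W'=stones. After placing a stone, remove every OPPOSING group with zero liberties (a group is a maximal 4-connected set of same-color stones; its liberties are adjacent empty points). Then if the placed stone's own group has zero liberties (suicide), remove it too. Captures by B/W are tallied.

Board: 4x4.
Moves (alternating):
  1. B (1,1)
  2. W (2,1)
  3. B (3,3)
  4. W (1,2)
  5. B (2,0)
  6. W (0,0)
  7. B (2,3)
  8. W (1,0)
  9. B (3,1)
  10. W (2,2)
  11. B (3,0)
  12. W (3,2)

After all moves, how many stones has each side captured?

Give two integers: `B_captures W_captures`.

Move 1: B@(1,1) -> caps B=0 W=0
Move 2: W@(2,1) -> caps B=0 W=0
Move 3: B@(3,3) -> caps B=0 W=0
Move 4: W@(1,2) -> caps B=0 W=0
Move 5: B@(2,0) -> caps B=0 W=0
Move 6: W@(0,0) -> caps B=0 W=0
Move 7: B@(2,3) -> caps B=0 W=0
Move 8: W@(1,0) -> caps B=0 W=0
Move 9: B@(3,1) -> caps B=0 W=0
Move 10: W@(2,2) -> caps B=0 W=0
Move 11: B@(3,0) -> caps B=0 W=0
Move 12: W@(3,2) -> caps B=0 W=3

Answer: 0 3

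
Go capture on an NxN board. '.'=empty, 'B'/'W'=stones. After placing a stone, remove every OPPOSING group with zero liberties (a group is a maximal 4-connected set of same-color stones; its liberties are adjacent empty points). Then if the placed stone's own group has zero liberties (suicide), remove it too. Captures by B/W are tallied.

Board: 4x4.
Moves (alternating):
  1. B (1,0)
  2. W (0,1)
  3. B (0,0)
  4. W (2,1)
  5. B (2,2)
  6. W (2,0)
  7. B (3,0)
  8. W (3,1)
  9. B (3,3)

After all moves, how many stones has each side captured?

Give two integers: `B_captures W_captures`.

Move 1: B@(1,0) -> caps B=0 W=0
Move 2: W@(0,1) -> caps B=0 W=0
Move 3: B@(0,0) -> caps B=0 W=0
Move 4: W@(2,1) -> caps B=0 W=0
Move 5: B@(2,2) -> caps B=0 W=0
Move 6: W@(2,0) -> caps B=0 W=0
Move 7: B@(3,0) -> caps B=0 W=0
Move 8: W@(3,1) -> caps B=0 W=1
Move 9: B@(3,3) -> caps B=0 W=1

Answer: 0 1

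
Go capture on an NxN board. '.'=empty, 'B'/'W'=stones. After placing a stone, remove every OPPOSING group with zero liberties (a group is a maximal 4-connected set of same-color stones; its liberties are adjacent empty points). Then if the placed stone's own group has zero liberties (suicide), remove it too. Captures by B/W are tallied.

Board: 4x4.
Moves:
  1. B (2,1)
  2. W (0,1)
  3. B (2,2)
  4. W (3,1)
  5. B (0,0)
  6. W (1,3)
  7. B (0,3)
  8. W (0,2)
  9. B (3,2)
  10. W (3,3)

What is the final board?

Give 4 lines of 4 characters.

Answer: BWW.
...W
.BB.
.WBW

Derivation:
Move 1: B@(2,1) -> caps B=0 W=0
Move 2: W@(0,1) -> caps B=0 W=0
Move 3: B@(2,2) -> caps B=0 W=0
Move 4: W@(3,1) -> caps B=0 W=0
Move 5: B@(0,0) -> caps B=0 W=0
Move 6: W@(1,3) -> caps B=0 W=0
Move 7: B@(0,3) -> caps B=0 W=0
Move 8: W@(0,2) -> caps B=0 W=1
Move 9: B@(3,2) -> caps B=0 W=1
Move 10: W@(3,3) -> caps B=0 W=1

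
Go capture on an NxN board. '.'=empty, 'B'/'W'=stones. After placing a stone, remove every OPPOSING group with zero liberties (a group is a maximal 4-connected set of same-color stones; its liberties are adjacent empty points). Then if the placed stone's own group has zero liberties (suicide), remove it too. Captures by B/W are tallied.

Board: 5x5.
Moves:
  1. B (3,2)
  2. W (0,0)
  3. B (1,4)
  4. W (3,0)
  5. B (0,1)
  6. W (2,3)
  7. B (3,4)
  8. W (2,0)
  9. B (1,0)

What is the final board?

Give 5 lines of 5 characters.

Move 1: B@(3,2) -> caps B=0 W=0
Move 2: W@(0,0) -> caps B=0 W=0
Move 3: B@(1,4) -> caps B=0 W=0
Move 4: W@(3,0) -> caps B=0 W=0
Move 5: B@(0,1) -> caps B=0 W=0
Move 6: W@(2,3) -> caps B=0 W=0
Move 7: B@(3,4) -> caps B=0 W=0
Move 8: W@(2,0) -> caps B=0 W=0
Move 9: B@(1,0) -> caps B=1 W=0

Answer: .B...
B...B
W..W.
W.B.B
.....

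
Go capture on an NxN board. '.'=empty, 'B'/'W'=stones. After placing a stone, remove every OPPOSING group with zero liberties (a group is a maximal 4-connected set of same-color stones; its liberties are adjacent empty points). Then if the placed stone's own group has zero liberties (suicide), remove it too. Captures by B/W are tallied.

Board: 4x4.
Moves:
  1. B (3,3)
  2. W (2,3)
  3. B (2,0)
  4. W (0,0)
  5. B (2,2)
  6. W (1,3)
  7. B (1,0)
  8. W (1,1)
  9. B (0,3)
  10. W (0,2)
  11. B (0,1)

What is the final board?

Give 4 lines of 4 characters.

Answer: .BW.
BW.W
B.BW
...B

Derivation:
Move 1: B@(3,3) -> caps B=0 W=0
Move 2: W@(2,3) -> caps B=0 W=0
Move 3: B@(2,0) -> caps B=0 W=0
Move 4: W@(0,0) -> caps B=0 W=0
Move 5: B@(2,2) -> caps B=0 W=0
Move 6: W@(1,3) -> caps B=0 W=0
Move 7: B@(1,0) -> caps B=0 W=0
Move 8: W@(1,1) -> caps B=0 W=0
Move 9: B@(0,3) -> caps B=0 W=0
Move 10: W@(0,2) -> caps B=0 W=1
Move 11: B@(0,1) -> caps B=1 W=1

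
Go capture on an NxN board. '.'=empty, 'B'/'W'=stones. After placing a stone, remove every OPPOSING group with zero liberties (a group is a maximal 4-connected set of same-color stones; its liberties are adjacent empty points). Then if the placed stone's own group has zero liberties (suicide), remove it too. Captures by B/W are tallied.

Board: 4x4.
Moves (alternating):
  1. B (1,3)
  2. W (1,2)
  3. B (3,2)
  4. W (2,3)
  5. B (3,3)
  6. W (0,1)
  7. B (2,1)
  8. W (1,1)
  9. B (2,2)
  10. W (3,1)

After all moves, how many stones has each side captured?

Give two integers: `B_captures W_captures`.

Answer: 1 0

Derivation:
Move 1: B@(1,3) -> caps B=0 W=0
Move 2: W@(1,2) -> caps B=0 W=0
Move 3: B@(3,2) -> caps B=0 W=0
Move 4: W@(2,3) -> caps B=0 W=0
Move 5: B@(3,3) -> caps B=0 W=0
Move 6: W@(0,1) -> caps B=0 W=0
Move 7: B@(2,1) -> caps B=0 W=0
Move 8: W@(1,1) -> caps B=0 W=0
Move 9: B@(2,2) -> caps B=1 W=0
Move 10: W@(3,1) -> caps B=1 W=0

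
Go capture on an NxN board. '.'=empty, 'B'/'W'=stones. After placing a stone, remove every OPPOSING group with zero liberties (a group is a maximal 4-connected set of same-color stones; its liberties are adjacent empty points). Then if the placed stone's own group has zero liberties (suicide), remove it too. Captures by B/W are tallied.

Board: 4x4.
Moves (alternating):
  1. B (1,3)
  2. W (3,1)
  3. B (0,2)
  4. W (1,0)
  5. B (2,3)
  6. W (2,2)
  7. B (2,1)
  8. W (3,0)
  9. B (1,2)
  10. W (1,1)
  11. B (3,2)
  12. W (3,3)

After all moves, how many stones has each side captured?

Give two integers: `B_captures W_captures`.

Move 1: B@(1,3) -> caps B=0 W=0
Move 2: W@(3,1) -> caps B=0 W=0
Move 3: B@(0,2) -> caps B=0 W=0
Move 4: W@(1,0) -> caps B=0 W=0
Move 5: B@(2,3) -> caps B=0 W=0
Move 6: W@(2,2) -> caps B=0 W=0
Move 7: B@(2,1) -> caps B=0 W=0
Move 8: W@(3,0) -> caps B=0 W=0
Move 9: B@(1,2) -> caps B=0 W=0
Move 10: W@(1,1) -> caps B=0 W=0
Move 11: B@(3,2) -> caps B=1 W=0
Move 12: W@(3,3) -> caps B=1 W=0

Answer: 1 0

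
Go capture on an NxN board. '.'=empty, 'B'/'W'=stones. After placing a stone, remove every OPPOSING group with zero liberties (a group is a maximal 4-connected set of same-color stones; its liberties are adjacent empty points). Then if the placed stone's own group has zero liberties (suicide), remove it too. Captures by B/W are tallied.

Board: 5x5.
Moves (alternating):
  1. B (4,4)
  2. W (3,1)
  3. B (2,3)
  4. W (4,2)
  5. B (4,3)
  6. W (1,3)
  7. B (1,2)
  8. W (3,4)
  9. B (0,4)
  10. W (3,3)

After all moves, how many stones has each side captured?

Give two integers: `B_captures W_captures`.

Answer: 0 2

Derivation:
Move 1: B@(4,4) -> caps B=0 W=0
Move 2: W@(3,1) -> caps B=0 W=0
Move 3: B@(2,3) -> caps B=0 W=0
Move 4: W@(4,2) -> caps B=0 W=0
Move 5: B@(4,3) -> caps B=0 W=0
Move 6: W@(1,3) -> caps B=0 W=0
Move 7: B@(1,2) -> caps B=0 W=0
Move 8: W@(3,4) -> caps B=0 W=0
Move 9: B@(0,4) -> caps B=0 W=0
Move 10: W@(3,3) -> caps B=0 W=2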